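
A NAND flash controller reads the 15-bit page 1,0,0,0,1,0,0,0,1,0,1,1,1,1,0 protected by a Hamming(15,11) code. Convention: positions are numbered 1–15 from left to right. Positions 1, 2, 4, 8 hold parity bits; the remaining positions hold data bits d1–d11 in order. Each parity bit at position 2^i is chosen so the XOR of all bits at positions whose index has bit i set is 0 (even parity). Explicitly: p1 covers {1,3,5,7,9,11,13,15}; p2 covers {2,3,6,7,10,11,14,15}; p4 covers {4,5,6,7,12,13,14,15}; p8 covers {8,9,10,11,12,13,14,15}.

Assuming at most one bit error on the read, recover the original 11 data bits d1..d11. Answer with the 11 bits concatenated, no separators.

s1 (pos 1,3,5,7,9,11,13,15): 1⊕0⊕1⊕0⊕1⊕1⊕1⊕0 = 1
s2 (pos 2,3,6,7,10,11,14,15): 0⊕0⊕0⊕0⊕0⊕1⊕1⊕0 = 0
s4 (pos 4,5,6,7,12,13,14,15): 0⊕1⊕0⊕0⊕1⊕1⊕1⊕0 = 0
s8 (pos 8,9,10,11,12,13,14,15): 0⊕1⊕0⊕1⊕1⊕1⊕1⊕0 = 1
Syndrome s8…s1 = 1001 → error at position 9.
Flip position 9: 100010001011110 → 100010000011110
Read data bits from positions 3,5,6,7,9,10,11,12,13,14,15: 01000011110

01000011110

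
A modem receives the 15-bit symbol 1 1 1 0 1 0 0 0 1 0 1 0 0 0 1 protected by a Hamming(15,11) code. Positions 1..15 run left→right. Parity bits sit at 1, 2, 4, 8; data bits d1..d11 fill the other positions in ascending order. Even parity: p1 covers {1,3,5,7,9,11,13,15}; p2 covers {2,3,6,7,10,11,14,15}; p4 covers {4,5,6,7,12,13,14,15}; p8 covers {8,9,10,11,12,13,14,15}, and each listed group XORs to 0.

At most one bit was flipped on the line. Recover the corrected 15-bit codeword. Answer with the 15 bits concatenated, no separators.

111010011010001

s1 (pos 1,3,5,7,9,11,13,15): 1⊕1⊕1⊕0⊕1⊕1⊕0⊕1 = 0
s2 (pos 2,3,6,7,10,11,14,15): 1⊕1⊕0⊕0⊕0⊕1⊕0⊕1 = 0
s4 (pos 4,5,6,7,12,13,14,15): 0⊕1⊕0⊕0⊕0⊕0⊕0⊕1 = 0
s8 (pos 8,9,10,11,12,13,14,15): 0⊕1⊕0⊕1⊕0⊕0⊕0⊕1 = 1
Syndrome s8…s1 = 1000 → error at position 8.
Flip position 8: 111010001010001 → 111010011010001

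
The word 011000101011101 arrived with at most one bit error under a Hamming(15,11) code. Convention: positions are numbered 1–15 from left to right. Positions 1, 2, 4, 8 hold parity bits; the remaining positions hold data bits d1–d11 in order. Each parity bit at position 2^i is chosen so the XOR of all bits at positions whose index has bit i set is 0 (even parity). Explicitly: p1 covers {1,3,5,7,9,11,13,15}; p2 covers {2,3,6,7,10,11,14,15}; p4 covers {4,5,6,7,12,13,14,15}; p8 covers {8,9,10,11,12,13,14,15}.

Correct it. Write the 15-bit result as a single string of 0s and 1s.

011000101111101

s1 (pos 1,3,5,7,9,11,13,15): 0⊕1⊕0⊕1⊕1⊕1⊕1⊕1 = 0
s2 (pos 2,3,6,7,10,11,14,15): 1⊕1⊕0⊕1⊕0⊕1⊕0⊕1 = 1
s4 (pos 4,5,6,7,12,13,14,15): 0⊕0⊕0⊕1⊕1⊕1⊕0⊕1 = 0
s8 (pos 8,9,10,11,12,13,14,15): 0⊕1⊕0⊕1⊕1⊕1⊕0⊕1 = 1
Syndrome s8…s1 = 1010 → error at position 10.
Flip position 10: 011000101011101 → 011000101111101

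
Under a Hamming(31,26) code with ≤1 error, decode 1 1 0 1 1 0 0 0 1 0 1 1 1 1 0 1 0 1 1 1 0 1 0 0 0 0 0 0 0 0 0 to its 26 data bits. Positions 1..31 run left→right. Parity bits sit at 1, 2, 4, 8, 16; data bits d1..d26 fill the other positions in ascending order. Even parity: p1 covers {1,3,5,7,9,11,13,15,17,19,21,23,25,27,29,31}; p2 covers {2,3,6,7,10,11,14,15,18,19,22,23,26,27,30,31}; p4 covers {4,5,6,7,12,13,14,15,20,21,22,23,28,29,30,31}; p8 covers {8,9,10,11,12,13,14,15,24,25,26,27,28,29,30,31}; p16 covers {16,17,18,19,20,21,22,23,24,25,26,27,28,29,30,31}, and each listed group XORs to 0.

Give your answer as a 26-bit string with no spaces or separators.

s1 (pos 1,3,5,7,9,11,13,15,17,19,21,23,25,27,29,31): 1⊕0⊕1⊕0⊕1⊕1⊕1⊕0⊕0⊕1⊕0⊕0⊕0⊕0⊕0⊕0 = 0
s2 (pos 2,3,6,7,10,11,14,15,18,19,22,23,26,27,30,31): 1⊕0⊕0⊕0⊕0⊕1⊕1⊕0⊕1⊕1⊕1⊕0⊕0⊕0⊕0⊕0 = 0
s4 (pos 4,5,6,7,12,13,14,15,20,21,22,23,28,29,30,31): 1⊕1⊕0⊕0⊕1⊕1⊕1⊕0⊕1⊕0⊕1⊕0⊕0⊕0⊕0⊕0 = 1
s8 (pos 8,9,10,11,12,13,14,15,24,25,26,27,28,29,30,31): 0⊕1⊕0⊕1⊕1⊕1⊕1⊕0⊕0⊕0⊕0⊕0⊕0⊕0⊕0⊕0 = 1
s16 (pos 16,17,18,19,20,21,22,23,24,25,26,27,28,29,30,31): 1⊕0⊕1⊕1⊕1⊕0⊕1⊕0⊕0⊕0⊕0⊕0⊕0⊕0⊕0⊕0 = 1
Syndrome s16…s1 = 11100 → error at position 28.
Flip position 28: 1101100010111101011101000000000 → 1101100010111101011101000001000
Read data bits from positions 3,5,6,7,9,10,11,12,13,14,15,17,18,19,20,21,22,23,24,25,26,27,28,29,30,31: 01001011110011101000001000

01001011110011101000001000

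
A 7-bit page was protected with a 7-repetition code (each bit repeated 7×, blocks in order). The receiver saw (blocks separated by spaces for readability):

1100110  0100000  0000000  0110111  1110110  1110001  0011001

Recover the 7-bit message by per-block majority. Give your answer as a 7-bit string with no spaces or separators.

Block 1 (1100110): 4 ones → 1
Block 2 (0100000): 1 one → 0
Block 3 (0000000): 0 ones → 0
Block 4 (0110111): 5 ones → 1
Block 5 (1110110): 5 ones → 1
Block 6 (1110001): 4 ones → 1
Block 7 (0011001): 3 ones → 0

1001110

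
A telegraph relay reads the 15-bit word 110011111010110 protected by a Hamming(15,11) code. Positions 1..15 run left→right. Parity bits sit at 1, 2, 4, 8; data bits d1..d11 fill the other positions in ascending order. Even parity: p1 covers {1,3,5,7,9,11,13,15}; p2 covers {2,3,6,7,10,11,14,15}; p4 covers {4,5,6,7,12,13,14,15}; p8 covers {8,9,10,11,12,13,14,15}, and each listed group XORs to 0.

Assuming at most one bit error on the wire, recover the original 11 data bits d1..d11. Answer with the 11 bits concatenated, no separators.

s1 (pos 1,3,5,7,9,11,13,15): 1⊕0⊕1⊕1⊕1⊕1⊕1⊕0 = 0
s2 (pos 2,3,6,7,10,11,14,15): 1⊕0⊕1⊕1⊕0⊕1⊕1⊕0 = 1
s4 (pos 4,5,6,7,12,13,14,15): 0⊕1⊕1⊕1⊕0⊕1⊕1⊕0 = 1
s8 (pos 8,9,10,11,12,13,14,15): 1⊕1⊕0⊕1⊕0⊕1⊕1⊕0 = 1
Syndrome s8…s1 = 1110 → error at position 14.
Flip position 14: 110011111010110 → 110011111010100
Read data bits from positions 3,5,6,7,9,10,11,12,13,14,15: 01111010100

01111010100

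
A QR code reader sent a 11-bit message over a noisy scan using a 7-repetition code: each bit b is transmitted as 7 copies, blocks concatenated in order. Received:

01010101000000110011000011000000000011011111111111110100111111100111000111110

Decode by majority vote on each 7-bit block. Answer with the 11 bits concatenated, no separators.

00100111101

Block 1 (0101010): 3 ones → 0
Block 2 (1000000): 1 one → 0
Block 3 (1100110): 4 ones → 1
Block 4 (0001100): 2 ones → 0
Block 5 (0000000): 0 ones → 0
Block 6 (0110111): 5 ones → 1
Block 7 (1111111): 7 ones → 1
Block 8 (1110100): 4 ones → 1
Block 9 (1111111): 7 ones → 1
Block 10 (0011100): 3 ones → 0
Block 11 (0111110): 5 ones → 1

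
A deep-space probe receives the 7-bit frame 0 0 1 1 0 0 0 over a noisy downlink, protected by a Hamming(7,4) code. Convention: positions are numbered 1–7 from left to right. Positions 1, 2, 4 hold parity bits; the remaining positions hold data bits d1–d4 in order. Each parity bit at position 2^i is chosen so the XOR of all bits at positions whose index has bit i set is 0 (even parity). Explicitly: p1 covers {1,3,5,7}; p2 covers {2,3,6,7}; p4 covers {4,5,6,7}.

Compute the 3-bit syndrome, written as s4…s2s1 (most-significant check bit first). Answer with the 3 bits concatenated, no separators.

s1 (pos 1,3,5,7): 0⊕1⊕0⊕0 = 1
s2 (pos 2,3,6,7): 0⊕1⊕0⊕0 = 1
s4 (pos 4,5,6,7): 1⊕0⊕0⊕0 = 1
Syndrome s4…s1 = 111 → error at position 7.

111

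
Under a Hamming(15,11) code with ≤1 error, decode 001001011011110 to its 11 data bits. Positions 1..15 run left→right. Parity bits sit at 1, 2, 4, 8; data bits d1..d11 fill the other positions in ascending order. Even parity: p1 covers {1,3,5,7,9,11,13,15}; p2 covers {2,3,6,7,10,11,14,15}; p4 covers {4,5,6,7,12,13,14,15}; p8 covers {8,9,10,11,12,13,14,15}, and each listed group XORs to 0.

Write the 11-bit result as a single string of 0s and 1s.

s1 (pos 1,3,5,7,9,11,13,15): 0⊕1⊕0⊕0⊕1⊕1⊕1⊕0 = 0
s2 (pos 2,3,6,7,10,11,14,15): 0⊕1⊕1⊕0⊕0⊕1⊕1⊕0 = 0
s4 (pos 4,5,6,7,12,13,14,15): 0⊕0⊕1⊕0⊕1⊕1⊕1⊕0 = 0
s8 (pos 8,9,10,11,12,13,14,15): 1⊕1⊕0⊕1⊕1⊕1⊕1⊕0 = 0
Syndrome s8…s1 = 0000 → no error.
Read data bits from positions 3,5,6,7,9,10,11,12,13,14,15: 10101011110

10101011110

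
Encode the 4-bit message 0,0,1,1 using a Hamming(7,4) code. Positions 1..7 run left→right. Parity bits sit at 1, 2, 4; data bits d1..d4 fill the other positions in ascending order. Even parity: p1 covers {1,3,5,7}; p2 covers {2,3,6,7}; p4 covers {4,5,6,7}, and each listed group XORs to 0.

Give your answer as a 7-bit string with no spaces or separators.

1000011

Place data at non-parity positions: p1 p2 0 p4 0 1 1
p1 (pos 1,3,5,7): XOR of data positions = 0⊕0⊕1 = 1
p2 (pos 2,3,6,7): XOR of data positions = 0⊕1⊕1 = 0
p4 (pos 4,5,6,7): XOR of data positions = 0⊕1⊕1 = 0
Codeword: 1000011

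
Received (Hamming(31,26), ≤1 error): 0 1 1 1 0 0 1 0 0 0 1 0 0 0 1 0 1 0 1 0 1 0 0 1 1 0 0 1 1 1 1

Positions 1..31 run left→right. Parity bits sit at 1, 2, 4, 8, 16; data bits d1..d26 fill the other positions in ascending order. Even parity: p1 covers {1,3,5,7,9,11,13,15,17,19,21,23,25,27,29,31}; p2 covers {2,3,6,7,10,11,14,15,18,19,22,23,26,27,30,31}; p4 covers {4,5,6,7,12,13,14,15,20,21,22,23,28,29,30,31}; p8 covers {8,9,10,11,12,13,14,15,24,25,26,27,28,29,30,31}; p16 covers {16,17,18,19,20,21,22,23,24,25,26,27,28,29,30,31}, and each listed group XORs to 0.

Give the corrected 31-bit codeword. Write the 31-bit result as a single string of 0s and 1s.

0111001000100011101010011001111

s1 (pos 1,3,5,7,9,11,13,15,17,19,21,23,25,27,29,31): 0⊕1⊕0⊕1⊕0⊕1⊕0⊕1⊕1⊕1⊕1⊕0⊕1⊕0⊕1⊕1 = 0
s2 (pos 2,3,6,7,10,11,14,15,18,19,22,23,26,27,30,31): 1⊕1⊕0⊕1⊕0⊕1⊕0⊕1⊕0⊕1⊕0⊕0⊕0⊕0⊕1⊕1 = 0
s4 (pos 4,5,6,7,12,13,14,15,20,21,22,23,28,29,30,31): 1⊕0⊕0⊕1⊕0⊕0⊕0⊕1⊕0⊕1⊕0⊕0⊕1⊕1⊕1⊕1 = 0
s8 (pos 8,9,10,11,12,13,14,15,24,25,26,27,28,29,30,31): 0⊕0⊕0⊕1⊕0⊕0⊕0⊕1⊕1⊕1⊕0⊕0⊕1⊕1⊕1⊕1 = 0
s16 (pos 16,17,18,19,20,21,22,23,24,25,26,27,28,29,30,31): 0⊕1⊕0⊕1⊕0⊕1⊕0⊕0⊕1⊕1⊕0⊕0⊕1⊕1⊕1⊕1 = 1
Syndrome s16…s1 = 10000 → error at position 16.
Flip position 16: 0111001000100010101010011001111 → 0111001000100011101010011001111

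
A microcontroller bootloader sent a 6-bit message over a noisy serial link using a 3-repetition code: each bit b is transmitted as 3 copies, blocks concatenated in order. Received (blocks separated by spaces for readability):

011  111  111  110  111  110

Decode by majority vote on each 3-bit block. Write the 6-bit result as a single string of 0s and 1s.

Block 1 (011): 2 ones → 1
Block 2 (111): 3 ones → 1
Block 3 (111): 3 ones → 1
Block 4 (110): 2 ones → 1
Block 5 (111): 3 ones → 1
Block 6 (110): 2 ones → 1

111111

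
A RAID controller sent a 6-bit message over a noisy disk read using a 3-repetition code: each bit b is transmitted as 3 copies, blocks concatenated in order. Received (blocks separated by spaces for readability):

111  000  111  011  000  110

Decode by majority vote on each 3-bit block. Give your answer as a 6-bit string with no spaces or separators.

Block 1 (111): 3 ones → 1
Block 2 (000): 0 ones → 0
Block 3 (111): 3 ones → 1
Block 4 (011): 2 ones → 1
Block 5 (000): 0 ones → 0
Block 6 (110): 2 ones → 1

101101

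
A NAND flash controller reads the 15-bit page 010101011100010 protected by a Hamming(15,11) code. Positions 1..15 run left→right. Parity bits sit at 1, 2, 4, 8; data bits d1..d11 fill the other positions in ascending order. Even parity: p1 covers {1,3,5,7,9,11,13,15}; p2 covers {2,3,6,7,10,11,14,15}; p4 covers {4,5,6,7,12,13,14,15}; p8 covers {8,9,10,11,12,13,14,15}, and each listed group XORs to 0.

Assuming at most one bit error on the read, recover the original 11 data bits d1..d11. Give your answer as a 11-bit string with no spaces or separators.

s1 (pos 1,3,5,7,9,11,13,15): 0⊕0⊕0⊕0⊕1⊕0⊕0⊕0 = 1
s2 (pos 2,3,6,7,10,11,14,15): 1⊕0⊕1⊕0⊕1⊕0⊕1⊕0 = 0
s4 (pos 4,5,6,7,12,13,14,15): 1⊕0⊕1⊕0⊕0⊕0⊕1⊕0 = 1
s8 (pos 8,9,10,11,12,13,14,15): 1⊕1⊕1⊕0⊕0⊕0⊕1⊕0 = 0
Syndrome s8…s1 = 0101 → error at position 5.
Flip position 5: 010101011100010 → 010111011100010
Read data bits from positions 3,5,6,7,9,10,11,12,13,14,15: 01101100010

01101100010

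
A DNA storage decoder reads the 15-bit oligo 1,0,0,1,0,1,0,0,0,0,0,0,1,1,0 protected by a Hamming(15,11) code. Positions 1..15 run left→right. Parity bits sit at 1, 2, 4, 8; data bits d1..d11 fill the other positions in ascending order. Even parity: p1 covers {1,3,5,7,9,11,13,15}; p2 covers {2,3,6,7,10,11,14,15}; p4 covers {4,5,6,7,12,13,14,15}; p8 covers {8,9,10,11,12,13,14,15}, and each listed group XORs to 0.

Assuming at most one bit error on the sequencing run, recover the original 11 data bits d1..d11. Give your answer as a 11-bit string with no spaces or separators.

00100000110

s1 (pos 1,3,5,7,9,11,13,15): 1⊕0⊕0⊕0⊕0⊕0⊕1⊕0 = 0
s2 (pos 2,3,6,7,10,11,14,15): 0⊕0⊕1⊕0⊕0⊕0⊕1⊕0 = 0
s4 (pos 4,5,6,7,12,13,14,15): 1⊕0⊕1⊕0⊕0⊕1⊕1⊕0 = 0
s8 (pos 8,9,10,11,12,13,14,15): 0⊕0⊕0⊕0⊕0⊕1⊕1⊕0 = 0
Syndrome s8…s1 = 0000 → no error.
Read data bits from positions 3,5,6,7,9,10,11,12,13,14,15: 00100000110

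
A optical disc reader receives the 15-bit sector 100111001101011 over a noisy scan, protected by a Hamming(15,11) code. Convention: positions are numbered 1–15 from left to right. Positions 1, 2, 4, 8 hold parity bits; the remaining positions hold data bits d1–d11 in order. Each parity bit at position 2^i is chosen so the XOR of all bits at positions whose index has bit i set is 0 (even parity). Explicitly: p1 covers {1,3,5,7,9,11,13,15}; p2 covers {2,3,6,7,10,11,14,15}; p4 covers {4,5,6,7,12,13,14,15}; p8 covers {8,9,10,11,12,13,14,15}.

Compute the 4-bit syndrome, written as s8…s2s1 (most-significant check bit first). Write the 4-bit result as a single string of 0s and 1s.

1000

s1 (pos 1,3,5,7,9,11,13,15): 1⊕0⊕1⊕0⊕1⊕0⊕0⊕1 = 0
s2 (pos 2,3,6,7,10,11,14,15): 0⊕0⊕1⊕0⊕1⊕0⊕1⊕1 = 0
s4 (pos 4,5,6,7,12,13,14,15): 1⊕1⊕1⊕0⊕1⊕0⊕1⊕1 = 0
s8 (pos 8,9,10,11,12,13,14,15): 0⊕1⊕1⊕0⊕1⊕0⊕1⊕1 = 1
Syndrome s8…s1 = 1000 → error at position 8.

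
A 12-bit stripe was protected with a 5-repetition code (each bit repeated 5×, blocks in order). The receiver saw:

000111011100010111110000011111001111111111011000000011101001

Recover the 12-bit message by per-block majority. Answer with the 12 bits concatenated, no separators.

Block 1 (00011): 2 ones → 0
Block 2 (10111): 4 ones → 1
Block 3 (00010): 1 one → 0
Block 4 (11111): 5 ones → 1
Block 5 (00000): 0 ones → 0
Block 6 (11111): 5 ones → 1
Block 7 (00111): 3 ones → 1
Block 8 (11111): 5 ones → 1
Block 9 (11011): 4 ones → 1
Block 10 (00000): 0 ones → 0
Block 11 (00111): 3 ones → 1
Block 12 (01001): 2 ones → 0

010101111010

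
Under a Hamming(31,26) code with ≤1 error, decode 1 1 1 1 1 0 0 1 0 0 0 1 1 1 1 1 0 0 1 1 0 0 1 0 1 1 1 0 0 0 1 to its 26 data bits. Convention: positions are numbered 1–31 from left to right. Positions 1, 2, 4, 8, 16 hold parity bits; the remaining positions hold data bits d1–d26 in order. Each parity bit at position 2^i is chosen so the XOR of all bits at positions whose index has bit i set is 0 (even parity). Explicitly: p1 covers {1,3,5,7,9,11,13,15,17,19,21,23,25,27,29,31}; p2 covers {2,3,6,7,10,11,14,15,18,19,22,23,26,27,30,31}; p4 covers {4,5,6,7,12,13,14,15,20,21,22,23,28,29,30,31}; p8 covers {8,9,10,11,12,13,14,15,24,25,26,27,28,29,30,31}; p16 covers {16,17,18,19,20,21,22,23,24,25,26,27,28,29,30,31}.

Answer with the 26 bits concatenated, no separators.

s1 (pos 1,3,5,7,9,11,13,15,17,19,21,23,25,27,29,31): 1⊕1⊕1⊕0⊕0⊕0⊕1⊕1⊕0⊕1⊕0⊕1⊕1⊕1⊕0⊕1 = 0
s2 (pos 2,3,6,7,10,11,14,15,18,19,22,23,26,27,30,31): 1⊕1⊕0⊕0⊕0⊕0⊕1⊕1⊕0⊕1⊕0⊕1⊕1⊕1⊕0⊕1 = 1
s4 (pos 4,5,6,7,12,13,14,15,20,21,22,23,28,29,30,31): 1⊕1⊕0⊕0⊕1⊕1⊕1⊕1⊕1⊕0⊕0⊕1⊕0⊕0⊕0⊕1 = 1
s8 (pos 8,9,10,11,12,13,14,15,24,25,26,27,28,29,30,31): 1⊕0⊕0⊕0⊕1⊕1⊕1⊕1⊕0⊕1⊕1⊕1⊕0⊕0⊕0⊕1 = 1
s16 (pos 16,17,18,19,20,21,22,23,24,25,26,27,28,29,30,31): 1⊕0⊕0⊕1⊕1⊕0⊕0⊕1⊕0⊕1⊕1⊕1⊕0⊕0⊕0⊕1 = 0
Syndrome s16…s1 = 01110 → error at position 14.
Flip position 14: 1111100100011111001100101110001 → 1111100100011011001100101110001
Read data bits from positions 3,5,6,7,9,10,11,12,13,14,15,17,18,19,20,21,22,23,24,25,26,27,28,29,30,31: 11000001101001100101110001

11000001101001100101110001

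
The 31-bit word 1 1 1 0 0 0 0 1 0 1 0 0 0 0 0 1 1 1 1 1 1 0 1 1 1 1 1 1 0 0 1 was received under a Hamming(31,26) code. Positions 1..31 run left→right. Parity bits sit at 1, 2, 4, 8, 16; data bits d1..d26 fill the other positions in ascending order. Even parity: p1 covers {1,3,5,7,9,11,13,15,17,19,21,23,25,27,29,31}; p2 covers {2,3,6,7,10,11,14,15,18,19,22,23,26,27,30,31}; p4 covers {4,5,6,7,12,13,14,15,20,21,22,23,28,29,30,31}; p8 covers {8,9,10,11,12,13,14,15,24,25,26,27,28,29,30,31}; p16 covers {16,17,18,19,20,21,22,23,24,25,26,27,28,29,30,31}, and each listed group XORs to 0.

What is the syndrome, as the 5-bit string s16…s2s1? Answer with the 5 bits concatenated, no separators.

s1 (pos 1,3,5,7,9,11,13,15,17,19,21,23,25,27,29,31): 1⊕1⊕0⊕0⊕0⊕0⊕0⊕0⊕1⊕1⊕1⊕1⊕1⊕1⊕0⊕1 = 1
s2 (pos 2,3,6,7,10,11,14,15,18,19,22,23,26,27,30,31): 1⊕1⊕0⊕0⊕1⊕0⊕0⊕0⊕1⊕1⊕0⊕1⊕1⊕1⊕0⊕1 = 1
s4 (pos 4,5,6,7,12,13,14,15,20,21,22,23,28,29,30,31): 0⊕0⊕0⊕0⊕0⊕0⊕0⊕0⊕1⊕1⊕0⊕1⊕1⊕0⊕0⊕1 = 1
s8 (pos 8,9,10,11,12,13,14,15,24,25,26,27,28,29,30,31): 1⊕0⊕1⊕0⊕0⊕0⊕0⊕0⊕1⊕1⊕1⊕1⊕1⊕0⊕0⊕1 = 0
s16 (pos 16,17,18,19,20,21,22,23,24,25,26,27,28,29,30,31): 1⊕1⊕1⊕1⊕1⊕1⊕0⊕1⊕1⊕1⊕1⊕1⊕1⊕0⊕0⊕1 = 1
Syndrome s16…s1 = 10111 → error at position 23.

10111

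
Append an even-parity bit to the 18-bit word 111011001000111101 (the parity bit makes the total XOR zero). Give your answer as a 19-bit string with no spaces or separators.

XOR of the 18 data bits: 1⊕1⊕1⊕0⊕1⊕1⊕0⊕0⊕1⊕0⊕0⊕0⊕1⊕1⊕1⊕1⊕0⊕1 = 1
Parity bit = 1 (so all 19 bits XOR to 0).

1110110010001111011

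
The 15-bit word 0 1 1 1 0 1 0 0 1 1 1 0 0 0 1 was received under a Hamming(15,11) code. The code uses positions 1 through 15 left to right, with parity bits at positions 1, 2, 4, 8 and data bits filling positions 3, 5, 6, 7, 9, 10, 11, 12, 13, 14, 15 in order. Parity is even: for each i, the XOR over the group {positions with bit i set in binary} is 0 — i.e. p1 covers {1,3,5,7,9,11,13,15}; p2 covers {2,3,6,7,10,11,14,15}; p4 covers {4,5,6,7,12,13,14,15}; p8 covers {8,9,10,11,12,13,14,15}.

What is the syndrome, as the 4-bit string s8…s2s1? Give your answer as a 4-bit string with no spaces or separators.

0100

s1 (pos 1,3,5,7,9,11,13,15): 0⊕1⊕0⊕0⊕1⊕1⊕0⊕1 = 0
s2 (pos 2,3,6,7,10,11,14,15): 1⊕1⊕1⊕0⊕1⊕1⊕0⊕1 = 0
s4 (pos 4,5,6,7,12,13,14,15): 1⊕0⊕1⊕0⊕0⊕0⊕0⊕1 = 1
s8 (pos 8,9,10,11,12,13,14,15): 0⊕1⊕1⊕1⊕0⊕0⊕0⊕1 = 0
Syndrome s8…s1 = 0100 → error at position 4.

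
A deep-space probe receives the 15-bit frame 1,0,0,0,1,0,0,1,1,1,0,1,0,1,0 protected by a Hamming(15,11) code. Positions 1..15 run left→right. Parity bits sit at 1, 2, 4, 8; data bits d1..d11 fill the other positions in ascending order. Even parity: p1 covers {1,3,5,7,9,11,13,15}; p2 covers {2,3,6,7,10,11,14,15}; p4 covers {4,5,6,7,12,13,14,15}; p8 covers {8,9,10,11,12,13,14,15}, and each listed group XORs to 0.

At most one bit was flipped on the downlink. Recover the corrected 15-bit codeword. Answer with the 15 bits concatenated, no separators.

s1 (pos 1,3,5,7,9,11,13,15): 1⊕0⊕1⊕0⊕1⊕0⊕0⊕0 = 1
s2 (pos 2,3,6,7,10,11,14,15): 0⊕0⊕0⊕0⊕1⊕0⊕1⊕0 = 0
s4 (pos 4,5,6,7,12,13,14,15): 0⊕1⊕0⊕0⊕1⊕0⊕1⊕0 = 1
s8 (pos 8,9,10,11,12,13,14,15): 1⊕1⊕1⊕0⊕1⊕0⊕1⊕0 = 1
Syndrome s8…s1 = 1101 → error at position 13.
Flip position 13: 100010011101010 → 100010011101110

100010011101110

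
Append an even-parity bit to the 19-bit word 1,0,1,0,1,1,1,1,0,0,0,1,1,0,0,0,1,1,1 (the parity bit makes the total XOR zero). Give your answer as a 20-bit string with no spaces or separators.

10101111000110001111

XOR of the 19 data bits: 1⊕0⊕1⊕0⊕1⊕1⊕1⊕1⊕0⊕0⊕0⊕1⊕1⊕0⊕0⊕0⊕1⊕1⊕1 = 1
Parity bit = 1 (so all 20 bits XOR to 0).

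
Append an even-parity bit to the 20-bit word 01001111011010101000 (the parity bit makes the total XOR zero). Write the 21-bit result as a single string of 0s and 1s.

010011110110101010000

XOR of the 20 data bits: 0⊕1⊕0⊕0⊕1⊕1⊕1⊕1⊕0⊕1⊕1⊕0⊕1⊕0⊕1⊕0⊕1⊕0⊕0⊕0 = 0
Parity bit = 0 (so all 21 bits XOR to 0).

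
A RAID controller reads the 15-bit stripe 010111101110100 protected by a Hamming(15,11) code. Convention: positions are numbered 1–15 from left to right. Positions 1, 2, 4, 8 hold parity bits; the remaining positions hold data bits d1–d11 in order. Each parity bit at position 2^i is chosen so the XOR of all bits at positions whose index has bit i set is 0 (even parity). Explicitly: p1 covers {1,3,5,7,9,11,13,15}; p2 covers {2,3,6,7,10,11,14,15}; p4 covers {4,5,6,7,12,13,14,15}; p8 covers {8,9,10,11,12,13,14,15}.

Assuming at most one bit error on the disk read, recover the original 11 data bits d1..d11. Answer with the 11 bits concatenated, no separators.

s1 (pos 1,3,5,7,9,11,13,15): 0⊕0⊕1⊕1⊕1⊕1⊕1⊕0 = 1
s2 (pos 2,3,6,7,10,11,14,15): 1⊕0⊕1⊕1⊕1⊕1⊕0⊕0 = 1
s4 (pos 4,5,6,7,12,13,14,15): 1⊕1⊕1⊕1⊕0⊕1⊕0⊕0 = 1
s8 (pos 8,9,10,11,12,13,14,15): 0⊕1⊕1⊕1⊕0⊕1⊕0⊕0 = 0
Syndrome s8…s1 = 0111 → error at position 7.
Flip position 7: 010111101110100 → 010111001110100
Read data bits from positions 3,5,6,7,9,10,11,12,13,14,15: 01101110100

01101110100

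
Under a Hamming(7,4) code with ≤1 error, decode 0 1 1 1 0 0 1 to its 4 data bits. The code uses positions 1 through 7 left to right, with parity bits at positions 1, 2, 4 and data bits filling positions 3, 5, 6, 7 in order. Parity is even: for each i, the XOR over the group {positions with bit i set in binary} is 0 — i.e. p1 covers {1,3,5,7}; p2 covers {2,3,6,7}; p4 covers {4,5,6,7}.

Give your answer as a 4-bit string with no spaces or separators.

s1 (pos 1,3,5,7): 0⊕1⊕0⊕1 = 0
s2 (pos 2,3,6,7): 1⊕1⊕0⊕1 = 1
s4 (pos 4,5,6,7): 1⊕0⊕0⊕1 = 0
Syndrome s4…s1 = 010 → error at position 2.
Flip position 2: 0111001 → 0011001
Read data bits from positions 3,5,6,7: 1001

1001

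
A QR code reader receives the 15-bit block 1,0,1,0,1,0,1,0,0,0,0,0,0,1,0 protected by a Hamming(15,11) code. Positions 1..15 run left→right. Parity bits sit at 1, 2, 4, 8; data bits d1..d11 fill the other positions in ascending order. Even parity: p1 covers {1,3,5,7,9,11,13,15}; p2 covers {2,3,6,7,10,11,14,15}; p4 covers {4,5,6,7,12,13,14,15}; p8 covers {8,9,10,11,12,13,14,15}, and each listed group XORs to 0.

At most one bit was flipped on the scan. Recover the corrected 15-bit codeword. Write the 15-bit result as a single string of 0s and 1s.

s1 (pos 1,3,5,7,9,11,13,15): 1⊕1⊕1⊕1⊕0⊕0⊕0⊕0 = 0
s2 (pos 2,3,6,7,10,11,14,15): 0⊕1⊕0⊕1⊕0⊕0⊕1⊕0 = 1
s4 (pos 4,5,6,7,12,13,14,15): 0⊕1⊕0⊕1⊕0⊕0⊕1⊕0 = 1
s8 (pos 8,9,10,11,12,13,14,15): 0⊕0⊕0⊕0⊕0⊕0⊕1⊕0 = 1
Syndrome s8…s1 = 1110 → error at position 14.
Flip position 14: 101010100000010 → 101010100000000

101010100000000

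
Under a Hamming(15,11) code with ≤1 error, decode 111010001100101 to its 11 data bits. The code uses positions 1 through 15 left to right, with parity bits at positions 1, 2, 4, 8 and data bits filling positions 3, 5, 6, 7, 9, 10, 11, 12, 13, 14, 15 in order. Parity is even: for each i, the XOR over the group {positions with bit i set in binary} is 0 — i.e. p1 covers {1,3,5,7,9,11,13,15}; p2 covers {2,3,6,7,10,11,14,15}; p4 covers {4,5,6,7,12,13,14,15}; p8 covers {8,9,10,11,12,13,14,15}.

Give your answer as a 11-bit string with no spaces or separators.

s1 (pos 1,3,5,7,9,11,13,15): 1⊕1⊕1⊕0⊕1⊕0⊕1⊕1 = 0
s2 (pos 2,3,6,7,10,11,14,15): 1⊕1⊕0⊕0⊕1⊕0⊕0⊕1 = 0
s4 (pos 4,5,6,7,12,13,14,15): 0⊕1⊕0⊕0⊕0⊕1⊕0⊕1 = 1
s8 (pos 8,9,10,11,12,13,14,15): 0⊕1⊕1⊕0⊕0⊕1⊕0⊕1 = 0
Syndrome s8…s1 = 0100 → error at position 4.
Flip position 4: 111010001100101 → 111110001100101
Read data bits from positions 3,5,6,7,9,10,11,12,13,14,15: 11001100101

11001100101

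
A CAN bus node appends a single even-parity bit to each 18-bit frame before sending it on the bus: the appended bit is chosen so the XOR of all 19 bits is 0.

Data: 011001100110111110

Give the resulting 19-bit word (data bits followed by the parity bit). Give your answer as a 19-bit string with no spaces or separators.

0110011001101111101

XOR of the 18 data bits: 0⊕1⊕1⊕0⊕0⊕1⊕1⊕0⊕0⊕1⊕1⊕0⊕1⊕1⊕1⊕1⊕1⊕0 = 1
Parity bit = 1 (so all 19 bits XOR to 0).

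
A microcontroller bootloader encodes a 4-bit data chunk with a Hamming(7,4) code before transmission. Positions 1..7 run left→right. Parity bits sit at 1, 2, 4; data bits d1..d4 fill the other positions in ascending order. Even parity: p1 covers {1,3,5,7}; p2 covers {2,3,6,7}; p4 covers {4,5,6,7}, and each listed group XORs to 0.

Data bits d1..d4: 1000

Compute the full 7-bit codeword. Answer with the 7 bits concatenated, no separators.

Place data at non-parity positions: p1 p2 1 p4 0 0 0
p1 (pos 1,3,5,7): XOR of data positions = 1⊕0⊕0 = 1
p2 (pos 2,3,6,7): XOR of data positions = 1⊕0⊕0 = 1
p4 (pos 4,5,6,7): XOR of data positions = 0⊕0⊕0 = 0
Codeword: 1110000

1110000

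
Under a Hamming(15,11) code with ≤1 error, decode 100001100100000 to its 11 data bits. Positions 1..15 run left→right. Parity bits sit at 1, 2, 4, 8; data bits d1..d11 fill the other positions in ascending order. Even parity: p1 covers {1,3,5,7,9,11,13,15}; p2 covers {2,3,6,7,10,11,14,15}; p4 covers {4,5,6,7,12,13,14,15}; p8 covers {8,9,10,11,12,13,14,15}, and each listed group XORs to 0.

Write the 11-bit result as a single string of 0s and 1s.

s1 (pos 1,3,5,7,9,11,13,15): 1⊕0⊕0⊕1⊕0⊕0⊕0⊕0 = 0
s2 (pos 2,3,6,7,10,11,14,15): 0⊕0⊕1⊕1⊕1⊕0⊕0⊕0 = 1
s4 (pos 4,5,6,7,12,13,14,15): 0⊕0⊕1⊕1⊕0⊕0⊕0⊕0 = 0
s8 (pos 8,9,10,11,12,13,14,15): 0⊕0⊕1⊕0⊕0⊕0⊕0⊕0 = 1
Syndrome s8…s1 = 1010 → error at position 10.
Flip position 10: 100001100100000 → 100001100000000
Read data bits from positions 3,5,6,7,9,10,11,12,13,14,15: 00110000000

00110000000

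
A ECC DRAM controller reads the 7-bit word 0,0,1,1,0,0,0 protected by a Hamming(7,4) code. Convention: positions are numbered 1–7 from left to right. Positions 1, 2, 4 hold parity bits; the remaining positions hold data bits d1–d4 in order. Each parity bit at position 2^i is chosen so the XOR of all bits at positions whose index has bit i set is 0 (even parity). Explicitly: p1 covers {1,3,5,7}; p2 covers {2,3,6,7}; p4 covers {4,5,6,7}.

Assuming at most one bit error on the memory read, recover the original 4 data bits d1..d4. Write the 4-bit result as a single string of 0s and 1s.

s1 (pos 1,3,5,7): 0⊕1⊕0⊕0 = 1
s2 (pos 2,3,6,7): 0⊕1⊕0⊕0 = 1
s4 (pos 4,5,6,7): 1⊕0⊕0⊕0 = 1
Syndrome s4…s1 = 111 → error at position 7.
Flip position 7: 0011000 → 0011001
Read data bits from positions 3,5,6,7: 1001

1001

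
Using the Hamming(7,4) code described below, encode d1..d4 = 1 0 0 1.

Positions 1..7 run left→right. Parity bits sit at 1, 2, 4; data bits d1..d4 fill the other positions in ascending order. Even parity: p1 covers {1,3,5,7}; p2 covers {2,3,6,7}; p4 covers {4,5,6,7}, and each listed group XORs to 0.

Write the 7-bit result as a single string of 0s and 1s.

Place data at non-parity positions: p1 p2 1 p4 0 0 1
p1 (pos 1,3,5,7): XOR of data positions = 1⊕0⊕1 = 0
p2 (pos 2,3,6,7): XOR of data positions = 1⊕0⊕1 = 0
p4 (pos 4,5,6,7): XOR of data positions = 0⊕0⊕1 = 1
Codeword: 0011001

0011001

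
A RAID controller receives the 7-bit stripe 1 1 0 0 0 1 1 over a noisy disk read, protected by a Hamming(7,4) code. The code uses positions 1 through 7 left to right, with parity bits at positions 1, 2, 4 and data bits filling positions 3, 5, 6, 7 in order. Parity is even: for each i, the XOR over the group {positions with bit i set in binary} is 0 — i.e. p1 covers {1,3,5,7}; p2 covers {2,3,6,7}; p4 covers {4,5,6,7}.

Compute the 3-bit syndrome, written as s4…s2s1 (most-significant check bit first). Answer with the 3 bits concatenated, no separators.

s1 (pos 1,3,5,7): 1⊕0⊕0⊕1 = 0
s2 (pos 2,3,6,7): 1⊕0⊕1⊕1 = 1
s4 (pos 4,5,6,7): 0⊕0⊕1⊕1 = 0
Syndrome s4…s1 = 010 → error at position 2.

010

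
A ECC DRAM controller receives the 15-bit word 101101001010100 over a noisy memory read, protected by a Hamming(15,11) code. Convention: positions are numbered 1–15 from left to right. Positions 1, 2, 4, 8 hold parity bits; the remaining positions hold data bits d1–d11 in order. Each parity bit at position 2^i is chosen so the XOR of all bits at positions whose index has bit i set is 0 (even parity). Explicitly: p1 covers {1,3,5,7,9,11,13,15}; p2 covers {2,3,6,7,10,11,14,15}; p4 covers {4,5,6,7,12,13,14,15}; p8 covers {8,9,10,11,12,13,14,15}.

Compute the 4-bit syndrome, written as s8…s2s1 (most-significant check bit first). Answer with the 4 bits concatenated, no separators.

s1 (pos 1,3,5,7,9,11,13,15): 1⊕1⊕0⊕0⊕1⊕1⊕1⊕0 = 1
s2 (pos 2,3,6,7,10,11,14,15): 0⊕1⊕1⊕0⊕0⊕1⊕0⊕0 = 1
s4 (pos 4,5,6,7,12,13,14,15): 1⊕0⊕1⊕0⊕0⊕1⊕0⊕0 = 1
s8 (pos 8,9,10,11,12,13,14,15): 0⊕1⊕0⊕1⊕0⊕1⊕0⊕0 = 1
Syndrome s8…s1 = 1111 → error at position 15.

1111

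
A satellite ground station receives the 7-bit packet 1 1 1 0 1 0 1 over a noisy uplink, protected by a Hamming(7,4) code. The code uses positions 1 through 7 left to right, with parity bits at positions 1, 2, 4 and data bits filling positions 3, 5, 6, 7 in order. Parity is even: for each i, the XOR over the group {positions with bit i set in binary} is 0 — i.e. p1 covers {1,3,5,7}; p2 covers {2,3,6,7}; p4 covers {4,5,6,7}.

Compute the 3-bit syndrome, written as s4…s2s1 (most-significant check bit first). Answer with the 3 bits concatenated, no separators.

s1 (pos 1,3,5,7): 1⊕1⊕1⊕1 = 0
s2 (pos 2,3,6,7): 1⊕1⊕0⊕1 = 1
s4 (pos 4,5,6,7): 0⊕1⊕0⊕1 = 0
Syndrome s4…s1 = 010 → error at position 2.

010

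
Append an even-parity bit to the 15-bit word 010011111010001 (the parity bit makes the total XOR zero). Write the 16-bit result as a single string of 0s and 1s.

XOR of the 15 data bits: 0⊕1⊕0⊕0⊕1⊕1⊕1⊕1⊕1⊕0⊕1⊕0⊕0⊕0⊕1 = 0
Parity bit = 0 (so all 16 bits XOR to 0).

0100111110100010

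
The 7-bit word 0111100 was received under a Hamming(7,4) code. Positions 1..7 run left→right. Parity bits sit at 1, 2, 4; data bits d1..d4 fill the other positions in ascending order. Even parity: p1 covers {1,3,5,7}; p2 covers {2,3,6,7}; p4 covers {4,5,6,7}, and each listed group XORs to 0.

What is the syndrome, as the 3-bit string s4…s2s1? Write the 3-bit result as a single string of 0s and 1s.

000

s1 (pos 1,3,5,7): 0⊕1⊕1⊕0 = 0
s2 (pos 2,3,6,7): 1⊕1⊕0⊕0 = 0
s4 (pos 4,5,6,7): 1⊕1⊕0⊕0 = 0
Syndrome s4…s1 = 000 → no error.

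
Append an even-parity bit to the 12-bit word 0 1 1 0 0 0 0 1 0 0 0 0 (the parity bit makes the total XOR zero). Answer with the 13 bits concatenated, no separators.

XOR of the 12 data bits: 0⊕1⊕1⊕0⊕0⊕0⊕0⊕1⊕0⊕0⊕0⊕0 = 1
Parity bit = 1 (so all 13 bits XOR to 0).

0110000100001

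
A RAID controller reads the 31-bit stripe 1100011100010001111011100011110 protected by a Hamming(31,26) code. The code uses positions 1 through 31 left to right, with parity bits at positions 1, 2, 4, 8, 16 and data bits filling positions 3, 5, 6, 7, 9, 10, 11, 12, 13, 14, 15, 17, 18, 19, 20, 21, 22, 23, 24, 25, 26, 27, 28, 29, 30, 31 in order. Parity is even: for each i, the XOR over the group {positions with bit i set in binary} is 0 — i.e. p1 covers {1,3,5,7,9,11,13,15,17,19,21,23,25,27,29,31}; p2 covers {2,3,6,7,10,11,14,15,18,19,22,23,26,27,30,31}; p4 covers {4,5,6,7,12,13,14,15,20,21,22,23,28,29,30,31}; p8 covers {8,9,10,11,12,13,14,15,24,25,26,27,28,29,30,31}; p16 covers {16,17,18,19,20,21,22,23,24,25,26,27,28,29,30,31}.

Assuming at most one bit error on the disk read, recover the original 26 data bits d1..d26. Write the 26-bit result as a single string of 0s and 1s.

s1 (pos 1,3,5,7,9,11,13,15,17,19,21,23,25,27,29,31): 1⊕0⊕0⊕1⊕0⊕0⊕0⊕0⊕1⊕1⊕1⊕1⊕0⊕1⊕1⊕0 = 0
s2 (pos 2,3,6,7,10,11,14,15,18,19,22,23,26,27,30,31): 1⊕0⊕1⊕1⊕0⊕0⊕0⊕0⊕1⊕1⊕1⊕1⊕0⊕1⊕1⊕0 = 1
s4 (pos 4,5,6,7,12,13,14,15,20,21,22,23,28,29,30,31): 0⊕0⊕1⊕1⊕1⊕0⊕0⊕0⊕0⊕1⊕1⊕1⊕1⊕1⊕1⊕0 = 1
s8 (pos 8,9,10,11,12,13,14,15,24,25,26,27,28,29,30,31): 1⊕0⊕0⊕0⊕1⊕0⊕0⊕0⊕0⊕0⊕0⊕1⊕1⊕1⊕1⊕0 = 0
s16 (pos 16,17,18,19,20,21,22,23,24,25,26,27,28,29,30,31): 1⊕1⊕1⊕1⊕0⊕1⊕1⊕1⊕0⊕0⊕0⊕1⊕1⊕1⊕1⊕0 = 1
Syndrome s16…s1 = 10110 → error at position 22.
Flip position 22: 1100011100010001111011100011110 → 1100011100010001111010100011110
Read data bits from positions 3,5,6,7,9,10,11,12,13,14,15,17,18,19,20,21,22,23,24,25,26,27,28,29,30,31: 00110001000111010100011110

00110001000111010100011110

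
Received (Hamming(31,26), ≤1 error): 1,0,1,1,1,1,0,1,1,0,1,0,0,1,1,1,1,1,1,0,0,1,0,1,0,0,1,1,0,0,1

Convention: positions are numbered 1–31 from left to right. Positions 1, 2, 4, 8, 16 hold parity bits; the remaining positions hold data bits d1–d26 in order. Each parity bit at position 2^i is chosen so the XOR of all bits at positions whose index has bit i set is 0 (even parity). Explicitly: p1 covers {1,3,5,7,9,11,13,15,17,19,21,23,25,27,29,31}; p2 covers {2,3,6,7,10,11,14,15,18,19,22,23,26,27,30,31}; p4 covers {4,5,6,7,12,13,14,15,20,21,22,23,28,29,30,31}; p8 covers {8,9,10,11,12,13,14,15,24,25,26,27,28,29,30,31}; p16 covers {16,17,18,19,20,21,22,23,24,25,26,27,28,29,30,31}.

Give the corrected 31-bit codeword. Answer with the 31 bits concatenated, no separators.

s1 (pos 1,3,5,7,9,11,13,15,17,19,21,23,25,27,29,31): 1⊕1⊕1⊕0⊕1⊕1⊕0⊕1⊕1⊕1⊕0⊕0⊕0⊕1⊕0⊕1 = 0
s2 (pos 2,3,6,7,10,11,14,15,18,19,22,23,26,27,30,31): 0⊕1⊕1⊕0⊕0⊕1⊕1⊕1⊕1⊕1⊕1⊕0⊕0⊕1⊕0⊕1 = 0
s4 (pos 4,5,6,7,12,13,14,15,20,21,22,23,28,29,30,31): 1⊕1⊕1⊕0⊕0⊕0⊕1⊕1⊕0⊕0⊕1⊕0⊕1⊕0⊕0⊕1 = 0
s8 (pos 8,9,10,11,12,13,14,15,24,25,26,27,28,29,30,31): 1⊕1⊕0⊕1⊕0⊕0⊕1⊕1⊕1⊕0⊕0⊕1⊕1⊕0⊕0⊕1 = 1
s16 (pos 16,17,18,19,20,21,22,23,24,25,26,27,28,29,30,31): 1⊕1⊕1⊕1⊕0⊕0⊕1⊕0⊕1⊕0⊕0⊕1⊕1⊕0⊕0⊕1 = 1
Syndrome s16…s1 = 11000 → error at position 24.
Flip position 24: 1011110110100111111001010011001 → 1011110110100111111001000011001

1011110110100111111001000011001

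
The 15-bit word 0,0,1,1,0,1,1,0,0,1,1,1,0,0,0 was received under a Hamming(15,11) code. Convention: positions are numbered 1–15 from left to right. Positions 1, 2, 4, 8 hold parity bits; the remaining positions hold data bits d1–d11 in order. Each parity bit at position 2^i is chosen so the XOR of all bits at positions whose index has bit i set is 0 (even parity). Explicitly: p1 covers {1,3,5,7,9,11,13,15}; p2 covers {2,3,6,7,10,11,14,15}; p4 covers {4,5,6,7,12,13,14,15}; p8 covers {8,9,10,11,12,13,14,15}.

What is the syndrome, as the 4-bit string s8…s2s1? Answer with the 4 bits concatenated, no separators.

s1 (pos 1,3,5,7,9,11,13,15): 0⊕1⊕0⊕1⊕0⊕1⊕0⊕0 = 1
s2 (pos 2,3,6,7,10,11,14,15): 0⊕1⊕1⊕1⊕1⊕1⊕0⊕0 = 1
s4 (pos 4,5,6,7,12,13,14,15): 1⊕0⊕1⊕1⊕1⊕0⊕0⊕0 = 0
s8 (pos 8,9,10,11,12,13,14,15): 0⊕0⊕1⊕1⊕1⊕0⊕0⊕0 = 1
Syndrome s8…s1 = 1011 → error at position 11.

1011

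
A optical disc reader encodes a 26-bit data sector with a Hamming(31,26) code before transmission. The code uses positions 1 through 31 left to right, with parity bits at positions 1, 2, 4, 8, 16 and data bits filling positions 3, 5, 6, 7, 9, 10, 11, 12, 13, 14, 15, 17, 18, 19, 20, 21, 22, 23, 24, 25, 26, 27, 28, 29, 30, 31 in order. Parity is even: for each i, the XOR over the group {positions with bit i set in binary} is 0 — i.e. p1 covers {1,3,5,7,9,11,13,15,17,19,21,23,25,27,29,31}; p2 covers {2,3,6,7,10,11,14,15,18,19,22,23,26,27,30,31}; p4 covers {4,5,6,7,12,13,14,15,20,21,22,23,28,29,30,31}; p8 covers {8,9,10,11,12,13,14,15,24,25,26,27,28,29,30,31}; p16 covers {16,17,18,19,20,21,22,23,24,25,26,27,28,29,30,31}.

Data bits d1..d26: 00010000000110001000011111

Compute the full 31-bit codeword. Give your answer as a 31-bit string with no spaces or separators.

Place data at non-parity positions: p1 p2 0 p4 0 0 1 p8 0 0 0 0 0 0 0 p16 1 1 0 0 0 1 0 0 0 0 1 1 1 1 1
p1 (pos 1,3,5,7,9,11,13,15,17,19,21,23,25,27,29,31): XOR of data positions = 0⊕0⊕1⊕0⊕0⊕0⊕0⊕1⊕0⊕0⊕0⊕0⊕1⊕1⊕1 = 1
p2 (pos 2,3,6,7,10,11,14,15,18,19,22,23,26,27,30,31): XOR of data positions = 0⊕0⊕1⊕0⊕0⊕0⊕0⊕1⊕0⊕1⊕0⊕0⊕1⊕1⊕1 = 0
p4 (pos 4,5,6,7,12,13,14,15,20,21,22,23,28,29,30,31): XOR of data positions = 0⊕0⊕1⊕0⊕0⊕0⊕0⊕0⊕0⊕1⊕0⊕1⊕1⊕1⊕1 = 0
p8 (pos 8,9,10,11,12,13,14,15,24,25,26,27,28,29,30,31): XOR of data positions = 0⊕0⊕0⊕0⊕0⊕0⊕0⊕0⊕0⊕0⊕1⊕1⊕1⊕1⊕1 = 1
p16 (pos 16,17,18,19,20,21,22,23,24,25,26,27,28,29,30,31): XOR of data positions = 1⊕1⊕0⊕0⊕0⊕1⊕0⊕0⊕0⊕0⊕1⊕1⊕1⊕1⊕1 = 0
Codeword: 1000001100000000110001000011111

1000001100000000110001000011111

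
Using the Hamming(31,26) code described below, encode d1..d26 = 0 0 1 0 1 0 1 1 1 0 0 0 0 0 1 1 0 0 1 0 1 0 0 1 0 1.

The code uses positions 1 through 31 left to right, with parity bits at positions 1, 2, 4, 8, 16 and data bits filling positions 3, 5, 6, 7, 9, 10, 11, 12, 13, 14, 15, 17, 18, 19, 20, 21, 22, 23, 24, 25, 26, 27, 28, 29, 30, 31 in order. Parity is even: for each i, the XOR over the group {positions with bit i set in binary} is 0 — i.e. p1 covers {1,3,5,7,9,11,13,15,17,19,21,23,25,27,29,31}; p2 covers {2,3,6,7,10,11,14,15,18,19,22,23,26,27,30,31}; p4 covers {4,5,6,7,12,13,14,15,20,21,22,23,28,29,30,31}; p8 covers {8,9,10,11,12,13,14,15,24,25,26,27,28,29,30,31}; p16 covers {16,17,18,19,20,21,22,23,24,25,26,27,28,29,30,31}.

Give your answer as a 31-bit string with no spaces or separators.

Place data at non-parity positions: p1 p2 0 p4 0 1 0 p8 1 0 1 1 1 0 0 p16 0 0 0 1 1 0 0 1 0 1 0 0 1 0 1
p1 (pos 1,3,5,7,9,11,13,15,17,19,21,23,25,27,29,31): XOR of data positions = 0⊕0⊕0⊕1⊕1⊕1⊕0⊕0⊕0⊕1⊕0⊕0⊕0⊕1⊕1 = 0
p2 (pos 2,3,6,7,10,11,14,15,18,19,22,23,26,27,30,31): XOR of data positions = 0⊕1⊕0⊕0⊕1⊕0⊕0⊕0⊕0⊕0⊕0⊕1⊕0⊕0⊕1 = 0
p4 (pos 4,5,6,7,12,13,14,15,20,21,22,23,28,29,30,31): XOR of data positions = 0⊕1⊕0⊕1⊕1⊕0⊕0⊕1⊕1⊕0⊕0⊕0⊕1⊕0⊕1 = 1
p8 (pos 8,9,10,11,12,13,14,15,24,25,26,27,28,29,30,31): XOR of data positions = 1⊕0⊕1⊕1⊕1⊕0⊕0⊕1⊕0⊕1⊕0⊕0⊕1⊕0⊕1 = 0
p16 (pos 16,17,18,19,20,21,22,23,24,25,26,27,28,29,30,31): XOR of data positions = 0⊕0⊕0⊕1⊕1⊕0⊕0⊕1⊕0⊕1⊕0⊕0⊕1⊕0⊕1 = 0
Codeword: 0001010010111000000110010100101

0001010010111000000110010100101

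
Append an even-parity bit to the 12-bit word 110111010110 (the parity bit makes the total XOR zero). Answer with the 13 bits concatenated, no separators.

1101110101100

XOR of the 12 data bits: 1⊕1⊕0⊕1⊕1⊕1⊕0⊕1⊕0⊕1⊕1⊕0 = 0
Parity bit = 0 (so all 13 bits XOR to 0).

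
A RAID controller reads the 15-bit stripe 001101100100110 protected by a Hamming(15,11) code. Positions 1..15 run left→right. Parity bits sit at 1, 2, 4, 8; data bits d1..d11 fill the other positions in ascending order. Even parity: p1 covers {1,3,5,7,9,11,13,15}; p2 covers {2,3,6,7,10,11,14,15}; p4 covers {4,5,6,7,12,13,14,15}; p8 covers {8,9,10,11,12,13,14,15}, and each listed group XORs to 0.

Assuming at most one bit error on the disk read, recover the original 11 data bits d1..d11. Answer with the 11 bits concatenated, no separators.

s1 (pos 1,3,5,7,9,11,13,15): 0⊕1⊕0⊕1⊕0⊕0⊕1⊕0 = 1
s2 (pos 2,3,6,7,10,11,14,15): 0⊕1⊕1⊕1⊕1⊕0⊕1⊕0 = 1
s4 (pos 4,5,6,7,12,13,14,15): 1⊕0⊕1⊕1⊕0⊕1⊕1⊕0 = 1
s8 (pos 8,9,10,11,12,13,14,15): 0⊕0⊕1⊕0⊕0⊕1⊕1⊕0 = 1
Syndrome s8…s1 = 1111 → error at position 15.
Flip position 15: 001101100100110 → 001101100100111
Read data bits from positions 3,5,6,7,9,10,11,12,13,14,15: 10110100111

10110100111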